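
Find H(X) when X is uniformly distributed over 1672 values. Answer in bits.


H = log2(n) = log2(1672) = 10.7074

10.7074 bits


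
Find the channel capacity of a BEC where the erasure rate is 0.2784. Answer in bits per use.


C = 1 - epsilon = 1 - 0.2784 = 0.7216

0.7216 bits


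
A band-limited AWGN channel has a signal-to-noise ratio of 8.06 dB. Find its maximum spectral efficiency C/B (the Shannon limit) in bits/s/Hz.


SNR_linear = 10^(8.06/10) = 6.3973; C/B = log2(1 + SNR_linear) = log2(1 + 6.3973) = 2.887

2.887 bits/s/Hz


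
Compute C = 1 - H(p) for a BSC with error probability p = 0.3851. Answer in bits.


H(p) = -p*log2(p) - (1-p)*log2(1-p) = -0.3851*log2(0.3851) - 0.6149*log2(0.6149) = 0.530165 + 0.431399 = 0.9616. C = 1 - H(p) = 1 - 0.9616 = 0.0384

0.0384 bits


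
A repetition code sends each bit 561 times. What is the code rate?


Rate = k/n = 1/561

1/561


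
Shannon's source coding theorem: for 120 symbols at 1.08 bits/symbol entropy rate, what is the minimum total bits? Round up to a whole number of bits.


Minimum bits >= n * H = 120 * 1.08 = 129.6, rounded up to a whole number of bits = 130

130 bits


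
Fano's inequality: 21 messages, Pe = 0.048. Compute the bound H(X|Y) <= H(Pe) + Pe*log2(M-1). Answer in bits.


H(Pe) = -Pe*log2(Pe) - (1-Pe)*log2(1-Pe) = -0.048*log2(0.048) - 0.952*log2(0.952) = 0.210279 + 0.067560 = 0.2778. Pe*log2(M-1) = 0.048*log2(20) = 0.207453. Bound = H(Pe) + Pe*log2(M-1) = 0.210279 + 0.067560 + 0.207453 = 0.4853

0.4853 bits


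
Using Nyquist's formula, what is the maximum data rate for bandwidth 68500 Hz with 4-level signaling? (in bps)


Rate = 2 * B * log2(M) = 2 * 68500 * 2.0 = 274000.0

274000.0 bps


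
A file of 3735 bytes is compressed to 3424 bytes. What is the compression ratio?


Ratio = original / compressed = 3735 / 3424 = 1.0908

1.0908


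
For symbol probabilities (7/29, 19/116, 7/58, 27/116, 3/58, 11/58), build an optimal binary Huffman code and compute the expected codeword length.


Huffman construction (repeatedly merge the two least-probable nodes; each merge adds 1 bit to every symbol beneath it): 3/58 + 7/58 = 5/29; 19/116 + 5/29 = 39/116; 11/58 + 27/116 = 49/116; 7/29 + 39/116 = 67/116; 49/116 + 67/116 = 1. Resulting codeword lengths (in the order the probabilities were given): (2, 3, 4, 2, 4, 2). L_avg = sum(p_i * l_i) = 7/29*2 + 19/116*3 + 7/58*4 + 27/116*2 + 3/58*4 + 11/58*2 = 291/116 = 2.5086

2.5086 bits


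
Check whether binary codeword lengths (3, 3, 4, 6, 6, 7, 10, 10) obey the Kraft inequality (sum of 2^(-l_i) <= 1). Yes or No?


Kraft sum = sum(2^(-l_i)) = 0.3535, need <= 1. Result: satisfied (a binary prefix-free code with these lengths exists)

Yes


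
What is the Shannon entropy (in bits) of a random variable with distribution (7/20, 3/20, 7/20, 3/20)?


H = -sum(p_i * log2(p_i)). Terms: -(7/20)*log2(7/20) = 0.530101; -(3/20)*log2(3/20) = 0.410545; -(7/20)*log2(7/20) = 0.530101; -(3/20)*log2(3/20) = 0.410545. H = 0.530101 + 0.410545 + 0.530101 + 0.410545 = 1.8813

1.8813 bits


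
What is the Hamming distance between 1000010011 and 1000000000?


Count differing positions: . . . . . ^ . . ^ ^ = 3 differences

3


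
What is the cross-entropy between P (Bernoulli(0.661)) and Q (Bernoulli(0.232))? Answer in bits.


H(P,Q) = -p*log2(q) - (1-p)*log2(1-q). -0.661*log2(0.232) = 1.393258; -0.339*log2(0.768) = 0.129099. H(P,Q) = 1.393258 + 0.129099 = 1.5224

1.5224 bits


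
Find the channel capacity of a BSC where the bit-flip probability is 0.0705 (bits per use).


H(p) = -p*log2(p) - (1-p)*log2(1-p) = -0.0705*log2(0.0705) - 0.9295*log2(0.9295) = 0.269749 + 0.098037 = 0.3678. C = 1 - H(p) = 1 - 0.3678 = 0.6322

0.6322 bits


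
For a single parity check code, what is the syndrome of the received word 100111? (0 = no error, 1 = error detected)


Syndrome = XOR of all bits = 1 XOR 0 XOR 0 XOR 1 XOR 1 XOR 1 = 0

0


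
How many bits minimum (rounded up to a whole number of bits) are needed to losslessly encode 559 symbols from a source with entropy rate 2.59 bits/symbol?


Minimum bits >= n * H = 559 * 2.59 = 1447.81, rounded up to a whole number of bits = 1448

1448 bits


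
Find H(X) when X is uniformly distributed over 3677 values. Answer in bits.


H = log2(n) = log2(3677) = 11.8443

11.8443 bits


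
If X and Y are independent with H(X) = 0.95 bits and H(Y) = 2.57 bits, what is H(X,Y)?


For independent variables, H(X,Y) = H(X) + H(Y) = 0.95 + 2.57 = 3.52

3.52 bits


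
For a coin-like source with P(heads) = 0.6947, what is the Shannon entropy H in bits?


H = -p*log2(p) - (1-p)*log2(1-p). -0.6947*log2(0.6947) = 0.365091; -0.3053*log2(0.3053) = 0.522582. H = 0.365091 + 0.522582 = 0.8877

0.8877 bits


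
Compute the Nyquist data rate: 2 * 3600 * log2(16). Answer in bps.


Rate = 2 * B * log2(M) = 2 * 3600 * 4.0 = 28800.0

28800.0 bps


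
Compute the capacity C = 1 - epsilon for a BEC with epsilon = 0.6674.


C = 1 - epsilon = 1 - 0.6674 = 0.3326

0.3326 bits


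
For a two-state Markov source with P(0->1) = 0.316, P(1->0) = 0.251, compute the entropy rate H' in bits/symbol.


Stationary distribution: pi_0 = p10/(p01+p10) = 0.4427, pi_1 = 0.5573. Entropy rate H' = pi_0*H(p01) + pi_1*H(p10) = 0.4427*0.9 + 0.5573*0.8129 = 0.8514

0.8514 bits/symbol


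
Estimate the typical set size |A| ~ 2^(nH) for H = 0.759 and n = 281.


log2|A_typical| = nH = 281 * 0.759 = 213.279, so |A_typical| ~ 2^213.279 = 1.597e+64

1.597e+64


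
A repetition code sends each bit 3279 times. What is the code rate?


Rate = k/n = 1/3279

1/3279


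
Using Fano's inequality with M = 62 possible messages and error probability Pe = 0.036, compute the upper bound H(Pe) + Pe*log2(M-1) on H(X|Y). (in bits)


H(Pe) = -Pe*log2(Pe) - (1-Pe)*log2(1-Pe) = -0.036*log2(0.036) - 0.964*log2(0.964) = 0.172651 + 0.050991 = 0.2236. Pe*log2(M-1) = 0.036*log2(61) = 0.213507. Bound = H(Pe) + Pe*log2(M-1) = 0.172651 + 0.050991 + 0.213507 = 0.4371

0.4371 bits


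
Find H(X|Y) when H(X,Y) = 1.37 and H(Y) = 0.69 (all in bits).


H(X|Y) = H(X,Y) - H(Y) = 1.37 - 0.69 = 0.68

0.68 bits


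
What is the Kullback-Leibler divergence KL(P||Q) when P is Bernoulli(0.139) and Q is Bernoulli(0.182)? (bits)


KL = p*log2(p/q) + (1-p)*log2((1-p)/(1-q)) = 0.139*log2(0.139/0.182) + 0.861*log2(0.861/0.818) = 0.0096

0.0096 bits


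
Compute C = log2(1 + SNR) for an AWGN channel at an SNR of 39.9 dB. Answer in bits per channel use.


SNR_linear = 10^(39.9/10) = 9772.3722; C = log2(1 + SNR_linear) = log2(1 + 9772.3722) = 13.2546

13.2546 bits/channel use


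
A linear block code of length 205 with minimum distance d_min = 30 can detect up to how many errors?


Detection capability = d_min - 1 = 30 - 1 = 29

29 errors


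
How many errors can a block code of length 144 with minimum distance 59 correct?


Correction capability = floor((d-1)/2) = floor((59-1)/2) = 29

29 errors


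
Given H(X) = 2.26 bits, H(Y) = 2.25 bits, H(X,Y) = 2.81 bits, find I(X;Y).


I(X;Y) = H(X) + H(Y) - H(X,Y) = 2.26 + 2.25 - 2.81 = 1.7

1.7 bits


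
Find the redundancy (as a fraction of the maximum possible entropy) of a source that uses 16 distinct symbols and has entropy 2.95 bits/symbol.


H_max = log2(K) = log2(16) = 4.0 bits/symbol. Redundancy = 1 - H/H_max = 1 - 2.95/4.0 = 1 - 0.7375 = 0.2625

0.2625


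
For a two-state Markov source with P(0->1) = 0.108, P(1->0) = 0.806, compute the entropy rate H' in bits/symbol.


Stationary distribution: pi_0 = p10/(p01+p10) = 0.8818, pi_1 = 0.1182. Entropy rate H' = pi_0*H(p01) + pi_1*H(p10) = 0.8818*0.4939 + 0.1182*0.7098 = 0.5194

0.5194 bits/symbol


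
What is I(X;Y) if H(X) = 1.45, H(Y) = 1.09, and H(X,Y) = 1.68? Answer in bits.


I(X;Y) = H(X) + H(Y) - H(X,Y) = 1.45 + 1.09 - 1.68 = 0.86

0.86 bits


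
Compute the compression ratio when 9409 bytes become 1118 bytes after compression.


Ratio = original / compressed = 9409 / 1118 = 8.4159

8.4159


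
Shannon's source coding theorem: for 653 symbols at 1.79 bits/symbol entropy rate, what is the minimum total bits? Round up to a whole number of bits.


Minimum bits >= n * H = 653 * 1.79 = 1168.87, rounded up to a whole number of bits = 1169

1169 bits


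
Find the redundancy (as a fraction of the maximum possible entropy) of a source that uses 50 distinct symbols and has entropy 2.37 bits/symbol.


H_max = log2(K) = log2(50) = 5.6439 bits/symbol. Redundancy = 1 - H/H_max = 1 - 2.37/5.6439 = 1 - 0.4199 = 0.5801

0.5801


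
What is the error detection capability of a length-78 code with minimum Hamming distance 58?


Detection capability = d_min - 1 = 58 - 1 = 57

57 errors


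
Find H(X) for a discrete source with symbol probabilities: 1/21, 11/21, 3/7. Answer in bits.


H = -sum(p_i * log2(p_i)). Terms: -(1/21)*log2(1/21) = 0.209158; -(11/21)*log2(11/21) = 0.488654; -(3/7)*log2(3/7) = 0.523882. H = 0.209158 + 0.488654 + 0.523882 = 1.2217

1.2217 bits


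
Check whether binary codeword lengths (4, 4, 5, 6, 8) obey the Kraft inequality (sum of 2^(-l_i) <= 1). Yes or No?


Kraft sum = sum(2^(-l_i)) = 0.1758, need <= 1. Result: satisfied (a binary prefix-free code with these lengths exists)

Yes


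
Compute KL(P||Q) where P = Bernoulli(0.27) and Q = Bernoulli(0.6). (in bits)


KL = p*log2(p/q) + (1-p)*log2((1-p)/(1-q)) = 0.27*log2(0.27/0.6) + 0.73*log2(0.73/0.4) = 0.3225

0.3225 bits


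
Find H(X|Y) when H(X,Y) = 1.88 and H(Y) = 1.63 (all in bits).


H(X|Y) = H(X,Y) - H(Y) = 1.88 - 1.63 = 0.25

0.25 bits


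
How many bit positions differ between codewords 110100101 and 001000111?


Count differing positions: ^ ^ ^ ^ . . . ^ . = 5 differences

5


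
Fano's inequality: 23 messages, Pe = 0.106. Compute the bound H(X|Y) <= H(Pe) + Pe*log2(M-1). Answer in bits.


H(Pe) = -Pe*log2(Pe) - (1-Pe)*log2(1-Pe) = -0.106*log2(0.106) - 0.894*log2(0.894) = 0.343214 + 0.144518 = 0.4877. Pe*log2(M-1) = 0.106*log2(22) = 0.472700. Bound = H(Pe) + Pe*log2(M-1) = 0.343214 + 0.144518 + 0.472700 = 0.9604

0.9604 bits


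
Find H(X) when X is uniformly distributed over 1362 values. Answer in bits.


H = log2(n) = log2(1362) = 10.4115

10.4115 bits


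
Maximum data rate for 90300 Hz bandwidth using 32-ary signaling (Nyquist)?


Rate = 2 * B * log2(M) = 2 * 90300 * 5.0 = 903000.0

903000.0 bps


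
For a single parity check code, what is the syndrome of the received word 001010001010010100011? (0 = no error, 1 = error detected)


Syndrome = XOR of all bits = 0 XOR 0 XOR 1 XOR 0 XOR 1 XOR 0 XOR 0 XOR 0 XOR 1 XOR 0 XOR 1 XOR 0 XOR 0 XOR 1 XOR 0 XOR 1 XOR 0 XOR 0 XOR 0 XOR 1 XOR 1 = 0

0


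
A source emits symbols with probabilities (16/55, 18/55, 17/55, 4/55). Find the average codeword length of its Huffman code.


Huffman construction (repeatedly merge the two least-probable nodes; each merge adds 1 bit to every symbol beneath it): 4/55 + 16/55 = 4/11; 17/55 + 18/55 = 7/11; 4/11 + 7/11 = 1. Resulting codeword lengths (in the order the probabilities were given): (2, 2, 2, 2). L_avg = sum(p_i * l_i) = 16/55*2 + 18/55*2 + 17/55*2 + 4/55*2 = 2

2.0 bits


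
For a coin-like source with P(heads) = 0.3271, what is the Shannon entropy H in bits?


H = -p*log2(p) - (1-p)*log2(1-p). -0.3271*log2(0.3271) = 0.527349; -0.6729*log2(0.6729) = 0.384587. H = 0.527349 + 0.384587 = 0.9119

0.9119 bits


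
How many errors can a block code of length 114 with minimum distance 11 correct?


Correction capability = floor((d-1)/2) = floor((11-1)/2) = 5

5 errors


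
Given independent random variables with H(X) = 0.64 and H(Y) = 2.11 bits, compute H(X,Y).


For independent variables, H(X,Y) = H(X) + H(Y) = 0.64 + 2.11 = 2.75

2.75 bits


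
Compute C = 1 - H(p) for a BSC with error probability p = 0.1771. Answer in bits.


H(p) = -p*log2(p) - (1-p)*log2(1-p) = -0.1771*log2(0.1771) - 0.8229*log2(0.8229) = 0.442283 + 0.231409 = 0.6737. C = 1 - H(p) = 1 - 0.6737 = 0.3263

0.3263 bits


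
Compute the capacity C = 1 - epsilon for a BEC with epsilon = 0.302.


C = 1 - epsilon = 1 - 0.302 = 0.698

0.698 bits


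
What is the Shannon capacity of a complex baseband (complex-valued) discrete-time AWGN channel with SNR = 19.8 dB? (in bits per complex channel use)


SNR_linear = 10^(19.8/10) = 95.4993; C = log2(1 + SNR_linear) = log2(1 + 95.4993) = 6.5924

6.5924 bits/channel use


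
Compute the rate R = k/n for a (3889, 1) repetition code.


Rate = k/n = 1/3889

1/3889


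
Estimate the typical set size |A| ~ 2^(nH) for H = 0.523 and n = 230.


log2|A_typical| = nH = 230 * 0.523 = 120.29, so |A_typical| ~ 2^120.29 = 1.625e+36

1.625e+36


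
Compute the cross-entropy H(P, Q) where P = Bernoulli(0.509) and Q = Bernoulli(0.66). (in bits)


H(P,Q) = -p*log2(q) - (1-p)*log2(1-q). -0.509*log2(0.66) = 0.305126; -0.491*log2(0.34) = 0.764189. H(P,Q) = 0.305126 + 0.764189 = 1.0693

1.0693 bits


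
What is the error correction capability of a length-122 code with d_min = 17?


Correction capability = floor((d-1)/2) = floor((17-1)/2) = 8

8 errors


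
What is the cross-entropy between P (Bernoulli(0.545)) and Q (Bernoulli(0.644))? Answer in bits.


H(P,Q) = -p*log2(q) - (1-p)*log2(1-q). -0.545*log2(0.644) = 0.346003; -0.455*log2(0.356) = 0.677973. H(P,Q) = 0.346003 + 0.677973 = 1.024

1.024 bits


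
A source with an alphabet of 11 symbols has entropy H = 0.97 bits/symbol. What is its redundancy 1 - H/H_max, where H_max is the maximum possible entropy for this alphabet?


H_max = log2(K) = log2(11) = 3.4594 bits/symbol. Redundancy = 1 - H/H_max = 1 - 0.97/3.4594 = 1 - 0.2804 = 0.7196

0.7196


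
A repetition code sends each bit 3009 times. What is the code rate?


Rate = k/n = 1/3009

1/3009


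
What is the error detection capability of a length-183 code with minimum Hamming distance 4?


Detection capability = d_min - 1 = 4 - 1 = 3

3 errors


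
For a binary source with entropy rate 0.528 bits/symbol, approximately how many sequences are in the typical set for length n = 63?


log2|A_typical| = nH = 63 * 0.528 = 33.264, so |A_typical| ~ 2^33.264 = 1.031e+10

1.031e+10


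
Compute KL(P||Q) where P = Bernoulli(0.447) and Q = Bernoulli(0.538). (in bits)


KL = p*log2(p/q) + (1-p)*log2((1-p)/(1-q)) = 0.447*log2(0.447/0.538) + 0.553*log2(0.553/0.462) = 0.0239

0.0239 bits


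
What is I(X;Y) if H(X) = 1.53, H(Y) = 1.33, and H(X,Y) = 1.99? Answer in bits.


I(X;Y) = H(X) + H(Y) - H(X,Y) = 1.53 + 1.33 - 1.99 = 0.87

0.87 bits


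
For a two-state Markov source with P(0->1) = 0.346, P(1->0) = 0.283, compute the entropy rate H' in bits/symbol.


Stationary distribution: pi_0 = p10/(p01+p10) = 0.4499, pi_1 = 0.5501. Entropy rate H' = pi_0*H(p01) + pi_1*H(p10) = 0.4499*0.9304 + 0.5501*0.8595 = 0.8914

0.8914 bits/symbol


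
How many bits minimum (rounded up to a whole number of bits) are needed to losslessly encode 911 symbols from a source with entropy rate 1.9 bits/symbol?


Minimum bits >= n * H = 911 * 1.9 = 1730.9, rounded up to a whole number of bits = 1731

1731 bits


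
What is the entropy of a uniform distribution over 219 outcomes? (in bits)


H = log2(n) = log2(219) = 7.7748

7.7748 bits


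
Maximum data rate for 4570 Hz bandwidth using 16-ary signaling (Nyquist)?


Rate = 2 * B * log2(M) = 2 * 4570 * 4.0 = 36560.0

36560.0 bps


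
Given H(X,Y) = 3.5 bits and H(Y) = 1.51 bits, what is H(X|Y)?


H(X|Y) = H(X,Y) - H(Y) = 3.5 - 1.51 = 1.99

1.99 bits


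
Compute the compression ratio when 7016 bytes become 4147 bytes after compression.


Ratio = original / compressed = 7016 / 4147 = 1.6918

1.6918


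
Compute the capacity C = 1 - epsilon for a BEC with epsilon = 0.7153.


C = 1 - epsilon = 1 - 0.7153 = 0.2847

0.2847 bits


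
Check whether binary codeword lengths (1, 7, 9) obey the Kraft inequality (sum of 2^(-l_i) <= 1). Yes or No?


Kraft sum = sum(2^(-l_i)) = 0.5098, need <= 1. Result: satisfied (a binary prefix-free code with these lengths exists)

Yes


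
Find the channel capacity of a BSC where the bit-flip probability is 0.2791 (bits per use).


H(p) = -p*log2(p) - (1-p)*log2(1-p) = -0.2791*log2(0.2791) - 0.7209*log2(0.7209) = 0.513864 + 0.340358 = 0.8542. C = 1 - H(p) = 1 - 0.8542 = 0.1458

0.1458 bits


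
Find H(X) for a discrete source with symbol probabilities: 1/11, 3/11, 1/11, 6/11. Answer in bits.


H = -sum(p_i * log2(p_i)). Terms: -(1/11)*log2(1/11) = 0.314494; -(3/11)*log2(3/11) = 0.511219; -(1/11)*log2(1/11) = 0.314494; -(6/11)*log2(6/11) = 0.476983. H = 0.314494 + 0.511219 + 0.314494 + 0.476983 = 1.6172

1.6172 bits


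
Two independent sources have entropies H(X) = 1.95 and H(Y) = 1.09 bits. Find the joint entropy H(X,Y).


For independent variables, H(X,Y) = H(X) + H(Y) = 1.95 + 1.09 = 3.04

3.04 bits


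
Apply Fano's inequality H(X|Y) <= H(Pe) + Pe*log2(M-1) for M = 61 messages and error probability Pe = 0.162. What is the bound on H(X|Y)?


H(Pe) = -Pe*log2(Pe) - (1-Pe)*log2(1-Pe) = -0.162*log2(0.162) - 0.838*log2(0.838) = 0.425401 + 0.213671 = 0.6391. Pe*log2(M-1) = 0.162*log2(60) = 0.956916. Bound = H(Pe) + Pe*log2(M-1) = 0.425401 + 0.213671 + 0.956916 = 1.596

1.596 bits


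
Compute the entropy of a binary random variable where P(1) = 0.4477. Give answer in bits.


H = -p*log2(p) - (1-p)*log2(1-p). -0.4477*log2(0.4477) = 0.519061; -0.5523*log2(0.5523) = 0.473032. H = 0.519061 + 0.473032 = 0.9921

0.9921 bits


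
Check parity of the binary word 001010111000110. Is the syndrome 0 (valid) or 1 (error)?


Syndrome = XOR of all bits = 0 XOR 0 XOR 1 XOR 0 XOR 1 XOR 0 XOR 1 XOR 1 XOR 1 XOR 0 XOR 0 XOR 0 XOR 1 XOR 1 XOR 0 = 1

1


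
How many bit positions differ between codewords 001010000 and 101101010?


Count differing positions: ^ . . ^ ^ ^ . ^ . = 5 differences

5


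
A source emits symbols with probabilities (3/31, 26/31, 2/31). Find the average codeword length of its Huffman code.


Huffman construction (repeatedly merge the two least-probable nodes; each merge adds 1 bit to every symbol beneath it): 2/31 + 3/31 = 5/31; 5/31 + 26/31 = 1. Resulting codeword lengths (in the order the probabilities were given): (2, 1, 2). L_avg = sum(p_i * l_i) = 3/31*2 + 26/31*1 + 2/31*2 = 36/31 = 1.1613

1.1613 bits


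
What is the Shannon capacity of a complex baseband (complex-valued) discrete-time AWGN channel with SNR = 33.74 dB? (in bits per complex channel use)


SNR_linear = 10^(33.74/10) = 2365.9197; C = log2(1 + SNR_linear) = log2(1 + 2365.9197) = 11.2088

11.2088 bits/channel use


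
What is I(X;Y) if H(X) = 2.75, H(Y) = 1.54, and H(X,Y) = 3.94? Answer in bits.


I(X;Y) = H(X) + H(Y) - H(X,Y) = 2.75 + 1.54 - 3.94 = 0.35

0.35 bits


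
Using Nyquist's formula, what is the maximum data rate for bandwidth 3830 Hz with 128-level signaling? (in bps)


Rate = 2 * B * log2(M) = 2 * 3830 * 7.0 = 53620.0

53620.0 bps


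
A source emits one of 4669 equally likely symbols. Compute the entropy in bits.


H = log2(n) = log2(4669) = 12.1889

12.1889 bits


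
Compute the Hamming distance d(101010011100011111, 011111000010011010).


Count differing positions: ^ ^ . ^ . ^ . ^ ^ ^ ^ . . . . ^ . ^ = 10 differences

10


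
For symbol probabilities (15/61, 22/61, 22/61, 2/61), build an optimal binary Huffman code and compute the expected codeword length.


Huffman construction (repeatedly merge the two least-probable nodes; each merge adds 1 bit to every symbol beneath it): 2/61 + 15/61 = 17/61; 17/61 + 22/61 = 39/61; 22/61 + 39/61 = 1. Resulting codeword lengths (in the order the probabilities were given): (3, 2, 1, 3). L_avg = sum(p_i * l_i) = 15/61*3 + 22/61*2 + 22/61*1 + 2/61*3 = 117/61 = 1.918

1.918 bits


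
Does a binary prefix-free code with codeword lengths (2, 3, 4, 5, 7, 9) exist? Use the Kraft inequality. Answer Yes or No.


Kraft sum = sum(2^(-l_i)) = 0.4785, need <= 1. Result: satisfied (a binary prefix-free code with these lengths exists)

Yes


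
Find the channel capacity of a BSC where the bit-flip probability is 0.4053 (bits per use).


H(p) = -p*log2(p) - (1-p)*log2(1-p) = -0.4053*log2(0.4053) - 0.5947*log2(0.5947) = 0.528081 + 0.445886 = 0.974. C = 1 - H(p) = 1 - 0.974 = 0.026

0.026 bits


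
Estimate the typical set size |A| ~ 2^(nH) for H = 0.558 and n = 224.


log2|A_typical| = nH = 224 * 0.558 = 124.992, so |A_typical| ~ 2^124.992 = 4.230e+37

4.230e+37


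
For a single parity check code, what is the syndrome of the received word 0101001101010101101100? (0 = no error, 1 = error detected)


Syndrome = XOR of all bits = 0 XOR 1 XOR 0 XOR 1 XOR 0 XOR 0 XOR 1 XOR 1 XOR 0 XOR 1 XOR 0 XOR 1 XOR 0 XOR 1 XOR 0 XOR 1 XOR 1 XOR 0 XOR 1 XOR 1 XOR 0 XOR 0 = 1

1


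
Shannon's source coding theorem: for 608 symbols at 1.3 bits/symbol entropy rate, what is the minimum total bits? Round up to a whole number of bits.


Minimum bits >= n * H = 608 * 1.3 = 790.4, rounded up to a whole number of bits = 791

791 bits


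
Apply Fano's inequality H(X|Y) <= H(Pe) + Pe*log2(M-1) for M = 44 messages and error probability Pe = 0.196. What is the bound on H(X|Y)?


H(Pe) = -Pe*log2(Pe) - (1-Pe)*log2(1-Pe) = -0.196*log2(0.196) - 0.804*log2(0.804) = 0.460811 + 0.253045 = 0.7139. Pe*log2(M-1) = 0.196*log2(43) = 1.063548. Bound = H(Pe) + Pe*log2(M-1) = 0.460811 + 0.253045 + 1.063548 = 1.7774

1.7774 bits


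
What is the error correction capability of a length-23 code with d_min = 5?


Correction capability = floor((d-1)/2) = floor((5-1)/2) = 2

2 errors


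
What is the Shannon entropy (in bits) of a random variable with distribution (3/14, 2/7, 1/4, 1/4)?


H = -sum(p_i * log2(p_i)). Terms: -(3/14)*log2(3/14) = 0.476227; -(2/7)*log2(2/7) = 0.516387; -(1/4)*log2(1/4) = 0.500000; -(1/4)*log2(1/4) = 0.500000. H = 0.476227 + 0.516387 + 0.500000 + 0.500000 = 1.9926

1.9926 bits


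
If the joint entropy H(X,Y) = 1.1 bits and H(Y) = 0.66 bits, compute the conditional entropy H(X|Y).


H(X|Y) = H(X,Y) - H(Y) = 1.1 - 0.66 = 0.44

0.44 bits


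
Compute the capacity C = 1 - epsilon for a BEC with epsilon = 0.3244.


C = 1 - epsilon = 1 - 0.3244 = 0.6756

0.6756 bits


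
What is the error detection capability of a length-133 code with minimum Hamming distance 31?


Detection capability = d_min - 1 = 31 - 1 = 30

30 errors


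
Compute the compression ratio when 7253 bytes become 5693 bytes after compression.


Ratio = original / compressed = 7253 / 5693 = 1.274

1.274


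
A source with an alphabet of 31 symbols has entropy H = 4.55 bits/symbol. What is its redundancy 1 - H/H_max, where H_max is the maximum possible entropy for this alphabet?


H_max = log2(K) = log2(31) = 4.9542 bits/symbol. Redundancy = 1 - H/H_max = 1 - 4.55/4.9542 = 1 - 0.9184 = 0.0816

0.0816


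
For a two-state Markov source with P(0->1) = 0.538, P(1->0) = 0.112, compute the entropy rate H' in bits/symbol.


Stationary distribution: pi_0 = p10/(p01+p10) = 0.1723, pi_1 = 0.8277. Entropy rate H' = pi_0*H(p01) + pi_1*H(p10) = 0.1723*0.9958 + 0.8277*0.5059 = 0.5903

0.5903 bits/symbol


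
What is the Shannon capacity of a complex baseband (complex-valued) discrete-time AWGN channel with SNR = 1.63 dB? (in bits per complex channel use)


SNR_linear = 10^(1.63/10) = 1.4555; C = log2(1 + SNR_linear) = log2(1 + 1.4555) = 1.296

1.296 bits/channel use


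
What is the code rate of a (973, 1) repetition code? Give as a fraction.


Rate = k/n = 1/973

1/973


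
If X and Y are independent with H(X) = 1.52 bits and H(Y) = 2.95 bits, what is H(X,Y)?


For independent variables, H(X,Y) = H(X) + H(Y) = 1.52 + 2.95 = 4.47

4.47 bits


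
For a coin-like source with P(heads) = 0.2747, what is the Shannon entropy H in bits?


H = -p*log2(p) - (1-p)*log2(1-p). -0.2747*log2(0.2747) = 0.512060; -0.7253*log2(0.7253) = 0.336068. H = 0.512060 + 0.336068 = 0.8481

0.8481 bits


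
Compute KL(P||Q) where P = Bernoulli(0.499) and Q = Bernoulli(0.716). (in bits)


KL = p*log2(p/q) + (1-p)*log2((1-p)/(1-q)) = 0.499*log2(0.499/0.716) + 0.501*log2(0.501/0.284) = 0.1503

0.1503 bits


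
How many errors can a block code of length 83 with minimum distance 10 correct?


Correction capability = floor((d-1)/2) = floor((10-1)/2) = 4

4 errors


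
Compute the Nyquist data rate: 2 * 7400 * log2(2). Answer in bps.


Rate = 2 * B * log2(M) = 2 * 7400 * 1.0 = 14800.0

14800.0 bps


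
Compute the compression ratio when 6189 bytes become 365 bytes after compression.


Ratio = original / compressed = 6189 / 365 = 16.9562

16.9562


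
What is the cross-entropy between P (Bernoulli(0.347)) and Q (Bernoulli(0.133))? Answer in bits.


H(P,Q) = -p*log2(q) - (1-p)*log2(1-q). -0.347*log2(0.133) = 1.009944; -0.653*log2(0.867) = 0.134450. H(P,Q) = 1.009944 + 0.134450 = 1.1444

1.1444 bits


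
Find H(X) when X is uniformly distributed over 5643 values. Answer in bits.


H = log2(n) = log2(5643) = 12.4622

12.4622 bits


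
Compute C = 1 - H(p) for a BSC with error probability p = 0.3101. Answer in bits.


H(p) = -p*log2(p) - (1-p)*log2(1-p) = -0.3101*log2(0.3101) - 0.6899*log2(0.6899) = 0.523819 + 0.369470 = 0.8933. C = 1 - H(p) = 1 - 0.8933 = 0.1067

0.1067 bits


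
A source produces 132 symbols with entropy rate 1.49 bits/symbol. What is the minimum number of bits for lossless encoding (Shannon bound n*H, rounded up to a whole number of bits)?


Minimum bits >= n * H = 132 * 1.49 = 196.68, rounded up to a whole number of bits = 197

197 bits


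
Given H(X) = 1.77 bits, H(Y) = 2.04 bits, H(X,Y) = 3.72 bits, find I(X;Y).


I(X;Y) = H(X) + H(Y) - H(X,Y) = 1.77 + 2.04 - 3.72 = 0.09

0.09 bits


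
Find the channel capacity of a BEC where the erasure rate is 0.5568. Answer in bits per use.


C = 1 - epsilon = 1 - 0.5568 = 0.4432

0.4432 bits


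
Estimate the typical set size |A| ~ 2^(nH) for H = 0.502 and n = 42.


log2|A_typical| = nH = 42 * 0.502 = 21.084, so |A_typical| ~ 2^21.084 = 2.223e+06

2.223e+06


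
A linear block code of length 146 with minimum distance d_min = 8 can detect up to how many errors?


Detection capability = d_min - 1 = 8 - 1 = 7

7 errors


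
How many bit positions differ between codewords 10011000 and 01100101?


Count differing positions: ^ ^ ^ ^ ^ ^ . ^ = 7 differences

7


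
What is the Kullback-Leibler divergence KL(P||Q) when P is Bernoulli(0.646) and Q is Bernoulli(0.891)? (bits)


KL = p*log2(p/q) + (1-p)*log2((1-p)/(1-q)) = 0.646*log2(0.646/0.891) + 0.354*log2(0.354/0.109) = 0.3019

0.3019 bits


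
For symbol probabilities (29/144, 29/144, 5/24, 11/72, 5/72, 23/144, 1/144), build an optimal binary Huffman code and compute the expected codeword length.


Huffman construction (repeatedly merge the two least-probable nodes; each merge adds 1 bit to every symbol beneath it): 1/144 + 5/72 = 11/144; 11/144 + 11/72 = 11/48; 23/144 + 29/144 = 13/36; 29/144 + 5/24 = 59/144; 11/48 + 13/36 = 85/144; 59/144 + 85/144 = 1. Resulting codeword lengths (in the order the probabilities were given): (3, 2, 2, 3, 4, 3, 4). L_avg = sum(p_i * l_i) = 29/144*3 + 29/144*2 + 5/24*2 + 11/72*3 + 5/72*4 + 23/144*3 + 1/144*4 = 8/3 = 2.6667

2.6667 bits


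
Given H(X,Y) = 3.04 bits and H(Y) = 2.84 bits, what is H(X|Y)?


H(X|Y) = H(X,Y) - H(Y) = 3.04 - 2.84 = 0.2

0.2 bits


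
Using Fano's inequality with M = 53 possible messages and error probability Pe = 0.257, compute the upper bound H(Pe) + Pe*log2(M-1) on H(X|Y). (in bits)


H(Pe) = -Pe*log2(Pe) - (1-Pe)*log2(1-Pe) = -0.257*log2(0.257) - 0.743*log2(0.743) = 0.503761 + 0.318424 = 0.8222. Pe*log2(M-1) = 0.257*log2(52) = 1.465013. Bound = H(Pe) + Pe*log2(M-1) = 0.503761 + 0.318424 + 1.465013 = 2.2872

2.2872 bits


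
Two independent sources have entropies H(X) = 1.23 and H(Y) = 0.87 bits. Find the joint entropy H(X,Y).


For independent variables, H(X,Y) = H(X) + H(Y) = 1.23 + 0.87 = 2.1

2.1 bits


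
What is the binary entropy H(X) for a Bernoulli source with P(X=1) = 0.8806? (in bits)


H = -p*log2(p) - (1-p)*log2(1-p). -0.8806*log2(0.8806) = 0.161538; -0.1194*log2(0.1194) = 0.366095. H = 0.161538 + 0.366095 = 0.5276

0.5276 bits


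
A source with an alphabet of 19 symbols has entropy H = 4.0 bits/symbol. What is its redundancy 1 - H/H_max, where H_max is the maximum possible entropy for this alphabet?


H_max = log2(K) = log2(19) = 4.2479 bits/symbol. Redundancy = 1 - H/H_max = 1 - 4.0/4.2479 = 1 - 0.9416 = 0.0584

0.0584


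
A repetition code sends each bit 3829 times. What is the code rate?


Rate = k/n = 1/3829

1/3829


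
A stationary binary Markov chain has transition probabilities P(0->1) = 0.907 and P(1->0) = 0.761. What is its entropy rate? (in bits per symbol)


Stationary distribution: pi_0 = p10/(p01+p10) = 0.4562, pi_1 = 0.5438. Entropy rate H' = pi_0*H(p01) + pi_1*H(p10) = 0.4562*0.4464 + 0.5438*0.7934 = 0.6351

0.6351 bits/symbol


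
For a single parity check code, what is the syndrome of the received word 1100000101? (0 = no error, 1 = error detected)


Syndrome = XOR of all bits = 1 XOR 1 XOR 0 XOR 0 XOR 0 XOR 0 XOR 0 XOR 1 XOR 0 XOR 1 = 0

0


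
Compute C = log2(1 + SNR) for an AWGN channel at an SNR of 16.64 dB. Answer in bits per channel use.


SNR_linear = 10^(16.64/10) = 46.1318; C = log2(1 + SNR_linear) = log2(1 + 46.1318) = 5.5586

5.5586 bits/channel use


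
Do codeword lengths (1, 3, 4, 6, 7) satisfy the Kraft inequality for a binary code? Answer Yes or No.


Kraft sum = sum(2^(-l_i)) = 0.7109, need <= 1. Result: satisfied (a binary prefix-free code with these lengths exists)

Yes


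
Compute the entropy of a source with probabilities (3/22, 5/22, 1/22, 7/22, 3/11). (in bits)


H = -sum(p_i * log2(p_i)). Terms: -(3/22)*log2(3/22) = 0.391973; -(5/22)*log2(5/22) = 0.485796; -(1/22)*log2(1/22) = 0.202701; -(7/22)*log2(7/22) = 0.525661; -(3/11)*log2(3/11) = 0.511219. H = 0.391973 + 0.485796 + 0.202701 + 0.525661 + 0.511219 = 2.1174

2.1174 bits


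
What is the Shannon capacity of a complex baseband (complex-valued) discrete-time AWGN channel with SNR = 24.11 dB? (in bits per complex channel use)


SNR_linear = 10^(24.11/10) = 257.6321; C = log2(1 + SNR_linear) = log2(1 + 257.6321) = 8.0148

8.0148 bits/channel use


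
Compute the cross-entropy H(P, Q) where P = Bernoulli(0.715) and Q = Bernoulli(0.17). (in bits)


H(P,Q) = -p*log2(q) - (1-p)*log2(1-q). -0.715*log2(0.17) = 1.827821; -0.285*log2(0.83) = 0.076613. H(P,Q) = 1.827821 + 0.076613 = 1.9044

1.9044 bits


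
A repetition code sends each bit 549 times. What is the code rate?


Rate = k/n = 1/549

1/549


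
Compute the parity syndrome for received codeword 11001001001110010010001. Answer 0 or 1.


Syndrome = XOR of all bits = 1 XOR 1 XOR 0 XOR 0 XOR 1 XOR 0 XOR 0 XOR 1 XOR 0 XOR 0 XOR 1 XOR 1 XOR 1 XOR 0 XOR 0 XOR 1 XOR 0 XOR 0 XOR 1 XOR 0 XOR 0 XOR 0 XOR 1 = 0

0


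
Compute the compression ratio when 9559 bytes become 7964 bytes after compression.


Ratio = original / compressed = 9559 / 7964 = 1.2003

1.2003


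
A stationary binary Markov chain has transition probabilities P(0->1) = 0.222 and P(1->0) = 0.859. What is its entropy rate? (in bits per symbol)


Stationary distribution: pi_0 = p10/(p01+p10) = 0.7946, pi_1 = 0.2054. Entropy rate H' = pi_0*H(p01) + pi_1*H(p10) = 0.7946*0.7638 + 0.2054*0.5869 = 0.7275

0.7275 bits/symbol


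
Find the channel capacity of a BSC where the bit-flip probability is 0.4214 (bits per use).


H(p) = -p*log2(p) - (1-p)*log2(1-p) = -0.4214*log2(0.4214) - 0.5786*log2(0.5786) = 0.525375 + 0.456725 = 0.9821. C = 1 - H(p) = 1 - 0.9821 = 0.0179

0.0179 bits


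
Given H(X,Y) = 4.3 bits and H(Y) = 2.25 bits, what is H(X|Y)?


H(X|Y) = H(X,Y) - H(Y) = 4.3 - 2.25 = 2.05

2.05 bits


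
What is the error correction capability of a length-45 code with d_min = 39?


Correction capability = floor((d-1)/2) = floor((39-1)/2) = 19

19 errors


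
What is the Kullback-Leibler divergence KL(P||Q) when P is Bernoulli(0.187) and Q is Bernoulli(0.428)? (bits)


KL = p*log2(p/q) + (1-p)*log2((1-p)/(1-q)) = 0.187*log2(0.187/0.428) + 0.813*log2(0.813/0.572) = 0.189

0.189 bits


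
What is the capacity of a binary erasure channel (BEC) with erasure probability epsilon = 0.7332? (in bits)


C = 1 - epsilon = 1 - 0.7332 = 0.2668

0.2668 bits


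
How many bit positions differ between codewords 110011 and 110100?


Count differing positions: . . . ^ ^ ^ = 3 differences

3


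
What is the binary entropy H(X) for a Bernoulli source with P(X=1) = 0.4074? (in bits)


H = -p*log2(p) - (1-p)*log2(1-p). -0.4074*log2(0.4074) = 0.527779; -0.5926*log2(0.5926) = 0.447336. H = 0.527779 + 0.447336 = 0.9751

0.9751 bits


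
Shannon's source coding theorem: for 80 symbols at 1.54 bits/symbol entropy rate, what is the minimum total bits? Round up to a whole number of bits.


Minimum bits >= n * H = 80 * 1.54 = 123.2, rounded up to a whole number of bits = 124

124 bits


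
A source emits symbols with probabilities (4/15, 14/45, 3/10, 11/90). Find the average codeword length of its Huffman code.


Huffman construction (repeatedly merge the two least-probable nodes; each merge adds 1 bit to every symbol beneath it): 11/90 + 4/15 = 7/18; 3/10 + 14/45 = 11/18; 7/18 + 11/18 = 1. Resulting codeword lengths (in the order the probabilities were given): (2, 2, 2, 2). L_avg = sum(p_i * l_i) = 4/15*2 + 14/45*2 + 3/10*2 + 11/90*2 = 2

2.0 bits


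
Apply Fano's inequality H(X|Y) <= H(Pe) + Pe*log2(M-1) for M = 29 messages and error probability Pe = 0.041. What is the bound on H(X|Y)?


H(Pe) = -Pe*log2(Pe) - (1-Pe)*log2(1-Pe) = -0.041*log2(0.041) - 0.959*log2(0.959) = 0.188938 + 0.057921 = 0.2469. Pe*log2(M-1) = 0.041*log2(28) = 0.197102. Bound = H(Pe) + Pe*log2(M-1) = 0.188938 + 0.057921 + 0.197102 = 0.444

0.444 bits


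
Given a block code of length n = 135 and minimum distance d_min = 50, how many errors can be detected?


Detection capability = d_min - 1 = 50 - 1 = 49

49 errors


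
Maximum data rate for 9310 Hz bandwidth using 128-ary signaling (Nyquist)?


Rate = 2 * B * log2(M) = 2 * 9310 * 7.0 = 130340.0

130340.0 bps


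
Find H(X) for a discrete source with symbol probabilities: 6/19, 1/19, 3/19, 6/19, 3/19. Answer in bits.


H = -sum(p_i * log2(p_i)). Terms: -(6/19)*log2(6/19) = 0.525147; -(1/19)*log2(1/19) = 0.223575; -(3/19)*log2(3/19) = 0.420468; -(6/19)*log2(6/19) = 0.525147; -(3/19)*log2(3/19) = 0.420468. H = 0.525147 + 0.223575 + 0.420468 + 0.525147 + 0.420468 = 2.1148

2.1148 bits


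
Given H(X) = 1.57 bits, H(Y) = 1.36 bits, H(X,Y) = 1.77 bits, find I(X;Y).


I(X;Y) = H(X) + H(Y) - H(X,Y) = 1.57 + 1.36 - 1.77 = 1.16

1.16 bits


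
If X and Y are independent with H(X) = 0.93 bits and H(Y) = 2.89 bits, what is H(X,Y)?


For independent variables, H(X,Y) = H(X) + H(Y) = 0.93 + 2.89 = 3.82

3.82 bits


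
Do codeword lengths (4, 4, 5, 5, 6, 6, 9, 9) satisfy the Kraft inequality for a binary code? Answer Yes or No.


Kraft sum = sum(2^(-l_i)) = 0.2227, need <= 1. Result: satisfied (a binary prefix-free code with these lengths exists)

Yes


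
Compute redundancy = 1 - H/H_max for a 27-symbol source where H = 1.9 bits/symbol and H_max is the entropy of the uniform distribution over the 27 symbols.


H_max = log2(K) = log2(27) = 4.7549 bits/symbol. Redundancy = 1 - H/H_max = 1 - 1.9/4.7549 = 1 - 0.3996 = 0.6004

0.6004


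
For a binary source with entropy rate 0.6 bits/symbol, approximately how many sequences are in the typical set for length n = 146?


log2|A_typical| = nH = 146 * 0.6 = 87.6, so |A_typical| ~ 2^87.6 = 2.345e+26

2.345e+26


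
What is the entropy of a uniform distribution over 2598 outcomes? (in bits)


H = log2(n) = log2(2598) = 11.3432

11.3432 bits


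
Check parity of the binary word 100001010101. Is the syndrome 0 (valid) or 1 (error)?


Syndrome = XOR of all bits = 1 XOR 0 XOR 0 XOR 0 XOR 0 XOR 1 XOR 0 XOR 1 XOR 0 XOR 1 XOR 0 XOR 1 = 1

1


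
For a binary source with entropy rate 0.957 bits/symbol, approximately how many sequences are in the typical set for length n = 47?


log2|A_typical| = nH = 47 * 0.957 = 44.979, so |A_typical| ~ 2^44.979 = 3.468e+13

3.468e+13


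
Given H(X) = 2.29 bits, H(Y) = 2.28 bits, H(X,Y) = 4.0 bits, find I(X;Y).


I(X;Y) = H(X) + H(Y) - H(X,Y) = 2.29 + 2.28 - 4.0 = 0.57

0.57 bits


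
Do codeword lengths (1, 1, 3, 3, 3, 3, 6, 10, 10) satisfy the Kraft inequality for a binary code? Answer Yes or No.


Kraft sum = sum(2^(-l_i)) = 1.5176, need <= 1. Result: violated (a binary prefix-free code with these lengths cannot exist)

No


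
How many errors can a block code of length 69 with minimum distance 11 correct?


Correction capability = floor((d-1)/2) = floor((11-1)/2) = 5

5 errors


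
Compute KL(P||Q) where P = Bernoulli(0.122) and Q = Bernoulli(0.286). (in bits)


KL = p*log2(p/q) + (1-p)*log2((1-p)/(1-q)) = 0.122*log2(0.122/0.286) + 0.878*log2(0.878/0.714) = 0.112

0.112 bits


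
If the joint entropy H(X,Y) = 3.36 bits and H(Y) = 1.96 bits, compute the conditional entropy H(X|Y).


H(X|Y) = H(X,Y) - H(Y) = 3.36 - 1.96 = 1.4

1.4 bits


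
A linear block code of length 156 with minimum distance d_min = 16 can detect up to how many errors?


Detection capability = d_min - 1 = 16 - 1 = 15

15 errors


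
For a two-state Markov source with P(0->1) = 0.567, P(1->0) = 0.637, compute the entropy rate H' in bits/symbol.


Stationary distribution: pi_0 = p10/(p01+p10) = 0.5291, pi_1 = 0.4709. Entropy rate H' = pi_0*H(p01) + pi_1*H(p10) = 0.5291*0.987 + 0.4709*0.9451 = 0.9673

0.9673 bits/symbol


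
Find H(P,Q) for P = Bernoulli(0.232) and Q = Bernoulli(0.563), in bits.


H(P,Q) = -p*log2(q) - (1-p)*log2(1-q). -0.232*log2(0.563) = 0.192280; -0.768*log2(0.437) = 0.917218. H(P,Q) = 0.192280 + 0.917218 = 1.1095

1.1095 bits


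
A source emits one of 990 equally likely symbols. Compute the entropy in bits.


H = log2(n) = log2(990) = 9.9513

9.9513 bits


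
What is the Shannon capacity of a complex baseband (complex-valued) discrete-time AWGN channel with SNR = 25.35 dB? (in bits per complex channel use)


SNR_linear = 10^(25.35/10) = 342.7678; C = log2(1 + SNR_linear) = log2(1 + 342.7678) = 8.4253

8.4253 bits/channel use


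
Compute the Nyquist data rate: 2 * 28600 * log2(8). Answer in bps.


Rate = 2 * B * log2(M) = 2 * 28600 * 3.0 = 171600.0

171600.0 bps


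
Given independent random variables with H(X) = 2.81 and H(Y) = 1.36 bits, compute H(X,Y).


For independent variables, H(X,Y) = H(X) + H(Y) = 2.81 + 1.36 = 4.17

4.17 bits


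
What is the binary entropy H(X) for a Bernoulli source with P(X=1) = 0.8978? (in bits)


H = -p*log2(p) - (1-p)*log2(1-p). -0.8978*log2(0.8978) = 0.139638; -0.1022*log2(0.1022) = 0.336292. H = 0.139638 + 0.336292 = 0.4759

0.4759 bits


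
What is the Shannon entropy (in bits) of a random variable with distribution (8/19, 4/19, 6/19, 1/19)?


H = -sum(p_i * log2(p_i)). Terms: -(8/19)*log2(8/19) = 0.525443; -(4/19)*log2(4/19) = 0.473248; -(6/19)*log2(6/19) = 0.525147; -(1/19)*log2(1/19) = 0.223575. H = 0.525443 + 0.473248 + 0.525147 + 0.223575 = 1.7474

1.7474 bits


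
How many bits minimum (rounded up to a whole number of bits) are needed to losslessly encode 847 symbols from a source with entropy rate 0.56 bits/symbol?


Minimum bits >= n * H = 847 * 0.56 = 474.32, rounded up to a whole number of bits = 475

475 bits


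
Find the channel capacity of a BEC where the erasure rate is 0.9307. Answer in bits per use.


C = 1 - epsilon = 1 - 0.9307 = 0.0693

0.0693 bits
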